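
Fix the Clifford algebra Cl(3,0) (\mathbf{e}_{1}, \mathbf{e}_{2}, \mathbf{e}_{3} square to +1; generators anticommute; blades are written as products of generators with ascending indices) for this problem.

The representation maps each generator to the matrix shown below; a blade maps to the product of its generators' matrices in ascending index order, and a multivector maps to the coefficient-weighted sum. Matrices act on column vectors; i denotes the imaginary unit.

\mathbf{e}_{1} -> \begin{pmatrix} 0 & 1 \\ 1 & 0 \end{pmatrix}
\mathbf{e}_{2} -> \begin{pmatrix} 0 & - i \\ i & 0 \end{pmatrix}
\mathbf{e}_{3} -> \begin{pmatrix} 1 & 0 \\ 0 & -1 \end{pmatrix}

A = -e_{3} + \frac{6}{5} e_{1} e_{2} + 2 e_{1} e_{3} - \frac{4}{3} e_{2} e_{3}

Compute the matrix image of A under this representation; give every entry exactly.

Bivector images (products of the table entries): rho(e_{1} e_{2}) = rho(\mathbf{e}_{1})rho(\mathbf{e}_{2}) = \begin{pmatrix} i & 0 \\ 0 & - i \end{pmatrix}; rho(e_{1} e_{3}) = rho(\mathbf{e}_{1})rho(\mathbf{e}_{3}) = \begin{pmatrix} 0 & -1 \\ 1 & 0 \end{pmatrix}; rho(e_{2} e_{3}) = rho(\mathbf{e}_{2})rho(\mathbf{e}_{3}) = \begin{pmatrix} 0 & i \\ i & 0 \end{pmatrix}.
M = (-1)*rho(e_{3}) + (\frac{6}{5})*rho(e_{1} e_{2}) + (2)*rho(e_{1} e_{3}) + (-\frac{4}{3})*rho(e_{2} e_{3}), summed entrywise:
Answer: \begin{pmatrix} -1 + \frac{6 i}{5} & -2 - \frac{4 i}{3} \\ 2 - \frac{4 i}{3} & 1 - \frac{6 i}{5} \end{pmatrix}


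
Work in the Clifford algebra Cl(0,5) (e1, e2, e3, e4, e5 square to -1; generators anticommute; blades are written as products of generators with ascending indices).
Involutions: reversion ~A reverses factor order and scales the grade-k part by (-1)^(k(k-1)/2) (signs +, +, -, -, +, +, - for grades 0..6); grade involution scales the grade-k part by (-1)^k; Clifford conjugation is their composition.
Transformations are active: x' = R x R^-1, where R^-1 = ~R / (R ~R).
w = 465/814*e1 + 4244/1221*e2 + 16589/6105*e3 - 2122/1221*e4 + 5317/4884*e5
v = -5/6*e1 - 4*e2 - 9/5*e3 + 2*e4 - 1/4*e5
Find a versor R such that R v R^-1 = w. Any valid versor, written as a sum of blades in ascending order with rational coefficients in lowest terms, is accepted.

The midline construction: v and w both square to -86389/3600, so reflecting in their sum -320/1221*e1 - 640/1221*e2 + 1120/1221*e3 + 320/1221*e4 + 1024/1221*e5 exchanges them.
Answer: -320/1221*e1 - 640/1221*e2 + 1120/1221*e3 + 320/1221*e4 + 1024/1221*e5


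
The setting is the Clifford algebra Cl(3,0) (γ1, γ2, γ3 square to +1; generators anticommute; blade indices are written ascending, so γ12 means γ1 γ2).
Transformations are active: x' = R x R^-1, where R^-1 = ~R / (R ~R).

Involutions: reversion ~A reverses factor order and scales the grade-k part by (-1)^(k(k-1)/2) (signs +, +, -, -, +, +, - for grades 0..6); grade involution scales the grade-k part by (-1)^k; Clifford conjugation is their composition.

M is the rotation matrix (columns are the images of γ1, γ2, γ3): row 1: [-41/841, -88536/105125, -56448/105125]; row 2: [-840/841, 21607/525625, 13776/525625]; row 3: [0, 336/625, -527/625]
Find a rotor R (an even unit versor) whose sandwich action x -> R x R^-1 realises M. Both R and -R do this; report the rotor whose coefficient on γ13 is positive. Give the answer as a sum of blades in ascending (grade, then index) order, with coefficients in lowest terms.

Method: write R = a + b12*γ12 + b13*γ13 + b23*γ23 with a^2 + b12^2 + b13^2 + b23^2 = 1 (so R^-1 = ~R). Expanding the columns R e_j ~R gives tr M = 4a^2 - 1 and, from the antisymmetric part, M21 - M12 = -4a*b12, M13 - M31 = 4a*b13, M32 - M23 = -4a*b23.
Here tr M = -17889/21025, so a^2 = (1 + tr M)/4 = 784/21025 and a = ±28/145. Taking a = 28/145: M21 - M12 = -16464/105125, M13 - M31 = -56448/105125, M32 - M23 = 10752/21025, giving b12 = 147/725, b13 = -504/725, b23 = -96/145, i.e. R = 28/145 + 147/725*γ12 - 504/725*γ13 - 96/145*γ23.
Its γ13 coefficient is negative, so report the other preimage -R.
Answer: -28/145 - 147/725*γ12 + 504/725*γ13 + 96/145*γ23. Note: both R and -R realise this M (trace -17889/21025); the covering map identifies them, and the γ13-coefficient sign is the tie-breaker.


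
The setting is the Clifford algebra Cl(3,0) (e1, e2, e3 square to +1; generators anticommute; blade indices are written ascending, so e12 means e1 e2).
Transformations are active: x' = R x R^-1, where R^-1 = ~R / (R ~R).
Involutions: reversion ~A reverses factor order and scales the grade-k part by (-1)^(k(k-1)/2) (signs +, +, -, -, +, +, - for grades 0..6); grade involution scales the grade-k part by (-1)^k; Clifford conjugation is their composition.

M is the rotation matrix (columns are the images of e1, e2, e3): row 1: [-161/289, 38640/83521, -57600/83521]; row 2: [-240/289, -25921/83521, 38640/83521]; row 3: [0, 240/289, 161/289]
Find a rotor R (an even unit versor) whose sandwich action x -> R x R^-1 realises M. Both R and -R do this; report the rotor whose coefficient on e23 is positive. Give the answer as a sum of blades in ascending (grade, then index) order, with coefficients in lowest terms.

Method: write R = a + b12*e12 + b13*e13 + b23*e23 with a^2 + b12^2 + b13^2 + b23^2 = 1 (so R^-1 = ~R). Expanding the columns R e_j ~R gives tr M = 4a^2 - 1 and, from the antisymmetric part, M21 - M12 = -4a*b12, M13 - M31 = 4a*b13, M32 - M23 = -4a*b23.
Here tr M = -25921/83521, so a^2 = (1 + tr M)/4 = 14400/83521 and a = ±120/289. Taking a = 120/289: M21 - M12 = -108000/83521, M13 - M31 = -57600/83521, M32 - M23 = 30720/83521, giving b12 = 225/289, b13 = -120/289, b23 = -64/289, i.e. R = 120/289 + 225/289*e12 - 120/289*e13 - 64/289*e23.
Its e23 coefficient is negative, so report the other preimage -R.
Answer: -120/289 - 225/289*e12 + 120/289*e13 + 64/289*e23. Why the constraint matters: R and -R act identically through the sandwich — M has trace -25921/83521 either way — so only the sign condition on e23 picks one of the two preimages.


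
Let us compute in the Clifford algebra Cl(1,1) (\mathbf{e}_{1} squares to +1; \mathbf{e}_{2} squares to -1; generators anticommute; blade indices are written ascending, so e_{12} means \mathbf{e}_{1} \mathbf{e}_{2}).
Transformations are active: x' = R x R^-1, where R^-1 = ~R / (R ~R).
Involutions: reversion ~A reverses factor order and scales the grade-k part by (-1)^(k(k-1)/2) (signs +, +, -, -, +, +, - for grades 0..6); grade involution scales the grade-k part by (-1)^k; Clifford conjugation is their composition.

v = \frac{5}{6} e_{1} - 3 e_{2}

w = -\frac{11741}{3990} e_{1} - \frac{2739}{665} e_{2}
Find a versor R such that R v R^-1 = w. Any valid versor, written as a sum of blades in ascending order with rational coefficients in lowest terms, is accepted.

Equal squares first: v^2 = w^2 = -\frac{299}{36}. Then v + w = -\frac{4208}{1995} e_{1} - \frac{4734}{665} e_{2} is a versor taking v to w, provided it is invertible.
Answer: -\frac{4208}{1995} e_{1} - \frac{4734}{665} e_{2}


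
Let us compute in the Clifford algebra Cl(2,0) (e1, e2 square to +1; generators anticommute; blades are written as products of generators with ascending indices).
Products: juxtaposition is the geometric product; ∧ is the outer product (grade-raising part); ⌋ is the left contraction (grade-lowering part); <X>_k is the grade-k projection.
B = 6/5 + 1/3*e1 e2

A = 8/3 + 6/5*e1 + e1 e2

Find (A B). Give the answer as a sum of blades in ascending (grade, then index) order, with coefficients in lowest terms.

step 1: 43/15 + 36/25*e1 + 2/5*e2 + 94/45*e1 e2
Answer: 43/15 + 36/25*e1 + 2/5*e2 + 94/45*e1 e2


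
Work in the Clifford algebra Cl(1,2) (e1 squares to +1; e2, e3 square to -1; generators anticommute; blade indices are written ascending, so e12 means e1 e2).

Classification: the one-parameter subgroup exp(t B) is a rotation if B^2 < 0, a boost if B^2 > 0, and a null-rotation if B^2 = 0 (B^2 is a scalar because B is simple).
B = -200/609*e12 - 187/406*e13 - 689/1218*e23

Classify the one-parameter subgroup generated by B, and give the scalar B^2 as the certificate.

B^2 term by term: the squares give (-200/609)^2*(e12)^2 + (-187/406)^2*(e13)^2 + (-689/1218)^2*(e23)^2 = 40000/370881*(+1) + 34969/164836*(+1) + 474721/1483524*(-1) = 0 (each basis 2-blade squares to minus the product of its generators' squares); cross terms between blades sharing an index anticommute and cancel. So B^2 = 0.
Answer: null-rotation, certificate B^2 = 0. One invariant decides it: the square 0 survives every conjugation, and its sign is exactly the classification.


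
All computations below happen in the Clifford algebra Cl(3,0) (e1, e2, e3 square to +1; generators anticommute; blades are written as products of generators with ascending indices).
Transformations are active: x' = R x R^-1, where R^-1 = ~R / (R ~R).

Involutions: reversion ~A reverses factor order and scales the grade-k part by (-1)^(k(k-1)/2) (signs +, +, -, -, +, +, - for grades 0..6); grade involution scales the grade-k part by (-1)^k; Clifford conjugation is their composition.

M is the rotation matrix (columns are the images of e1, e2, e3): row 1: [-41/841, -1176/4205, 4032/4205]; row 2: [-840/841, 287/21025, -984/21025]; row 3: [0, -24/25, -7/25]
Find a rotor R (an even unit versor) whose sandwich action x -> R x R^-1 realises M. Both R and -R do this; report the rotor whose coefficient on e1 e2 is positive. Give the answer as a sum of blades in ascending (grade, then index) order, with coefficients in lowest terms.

Method: write R = a + b12*e1 e2 + b13*e1 e3 + b23*e2 e3 with a^2 + b12^2 + b13^2 + b23^2 = 1 (so R^-1 = ~R). Expanding the columns R e_j ~R gives tr M = 4a^2 - 1 and, from the antisymmetric part, M21 - M12 = -4a*b12, M13 - M31 = 4a*b13, M32 - M23 = -4a*b23.
Here tr M = -265/841, so a^2 = (1 + tr M)/4 = 144/841 and a = ±12/29. Taking a = 12/29: M21 - M12 = -3024/4205, M13 - M31 = 4032/4205, M32 - M23 = -768/841, giving b12 = 63/145, b13 = 84/145, b23 = 16/29, i.e. R = 12/29 + 63/145*e1 e2 + 84/145*e1 e3 + 16/29*e2 e3.
Its e1 e2 coefficient is already positive.
Answer: 12/29 + 63/145*e1 e2 + 84/145*e1 e3 + 16/29*e2 e3. Why the constraint matters: R and -R act identically through the sandwich — M has trace -265/841 either way — so only the sign condition on e1 e2 picks one of the two preimages.


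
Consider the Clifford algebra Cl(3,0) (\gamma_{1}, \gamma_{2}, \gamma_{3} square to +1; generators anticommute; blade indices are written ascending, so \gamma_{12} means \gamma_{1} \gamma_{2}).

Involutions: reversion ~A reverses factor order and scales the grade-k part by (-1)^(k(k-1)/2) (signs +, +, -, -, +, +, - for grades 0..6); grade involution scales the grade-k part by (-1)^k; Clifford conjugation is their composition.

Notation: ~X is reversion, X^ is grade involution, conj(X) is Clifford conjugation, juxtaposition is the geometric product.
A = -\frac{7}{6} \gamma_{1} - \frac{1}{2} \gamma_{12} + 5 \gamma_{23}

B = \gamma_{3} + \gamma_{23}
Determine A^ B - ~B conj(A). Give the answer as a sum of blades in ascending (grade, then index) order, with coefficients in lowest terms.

first term: -5 + 5 \gamma_{2} + \frac{2}{3} \gamma_{13} + \frac{2}{3} \gamma_{123}
second term: -5 + 5 \gamma_{2} - \frac{2}{3} \gamma_{13} - \frac{2}{3} \gamma_{123}
Answer: \frac{4}{3} \gamma_{13} + \frac{4}{3} \gamma_{123}


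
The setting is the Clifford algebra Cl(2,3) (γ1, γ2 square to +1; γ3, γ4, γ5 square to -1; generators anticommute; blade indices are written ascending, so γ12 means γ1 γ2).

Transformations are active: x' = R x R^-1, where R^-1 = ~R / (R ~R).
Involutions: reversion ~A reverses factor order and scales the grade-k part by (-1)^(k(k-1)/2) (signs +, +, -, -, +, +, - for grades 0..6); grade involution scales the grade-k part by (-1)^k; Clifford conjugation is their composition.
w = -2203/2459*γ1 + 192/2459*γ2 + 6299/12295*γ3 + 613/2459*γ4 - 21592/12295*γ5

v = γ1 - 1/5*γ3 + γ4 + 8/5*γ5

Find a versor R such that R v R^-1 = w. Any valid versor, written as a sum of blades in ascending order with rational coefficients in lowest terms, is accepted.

Key observation: q(v) = q(w) = -13/5 (sandwiches preserve the norm), so R = v + w = 256/2459*γ1 + 192/2459*γ2 + 768/2459*γ3 + 3072/2459*γ4 - 384/2459*γ5 works whenever it is invertible — the component of v along it is kept and (v - w)/2 reverses, sending v to w.
Answer: 256/2459*γ1 + 192/2459*γ2 + 768/2459*γ3 + 3072/2459*γ4 - 384/2459*γ5


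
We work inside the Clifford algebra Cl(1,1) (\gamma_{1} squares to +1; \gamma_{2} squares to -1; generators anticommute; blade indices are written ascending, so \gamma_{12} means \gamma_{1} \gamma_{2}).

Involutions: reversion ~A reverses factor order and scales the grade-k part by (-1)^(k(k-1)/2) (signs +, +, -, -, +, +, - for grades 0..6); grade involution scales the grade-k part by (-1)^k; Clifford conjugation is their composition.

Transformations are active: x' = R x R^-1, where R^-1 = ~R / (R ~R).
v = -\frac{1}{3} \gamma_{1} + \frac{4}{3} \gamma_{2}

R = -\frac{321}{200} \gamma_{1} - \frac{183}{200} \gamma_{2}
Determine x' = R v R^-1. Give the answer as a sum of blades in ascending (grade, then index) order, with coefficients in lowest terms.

~R = -\frac{321}{200} \gamma_{1} - \frac{183}{200} \gamma_{2}, and R ~R = \frac{4347}{2500}, so R^-1 = ~R / (\frac{4347}{2500}).
R v = \frac{351}{200} - \frac{489}{200} \gamma_{12}
Answer: -\frac{11231}{3864} \gamma_{1} - \frac{12289}{3864} \gamma_{2}


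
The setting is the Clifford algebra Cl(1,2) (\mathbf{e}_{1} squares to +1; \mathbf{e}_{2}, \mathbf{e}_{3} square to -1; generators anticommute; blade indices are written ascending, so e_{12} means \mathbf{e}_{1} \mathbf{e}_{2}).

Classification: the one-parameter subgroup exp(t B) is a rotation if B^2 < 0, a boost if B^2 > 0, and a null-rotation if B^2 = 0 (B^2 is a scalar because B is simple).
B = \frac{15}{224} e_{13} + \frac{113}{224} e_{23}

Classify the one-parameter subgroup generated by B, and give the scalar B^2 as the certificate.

B^2 term by term: the squares give (\frac{15}{224})^2*(e_{13})^2 + (\frac{113}{224})^2*(e_{23})^2 = \frac{225}{50176}*(+1) + \frac{12769}{50176}*(-1) = -\frac{1}{4} (each basis 2-blade squares to minus the product of its generators' squares); cross terms between blades sharing an index anticommute and cancel. So B^2 = -\frac{1}{4}.
Answer: rotation, certificate B^2 = -\frac{1}{4}. One invariant decides it: the square -\frac{1}{4} survives every conjugation, and its sign is exactly the classification.


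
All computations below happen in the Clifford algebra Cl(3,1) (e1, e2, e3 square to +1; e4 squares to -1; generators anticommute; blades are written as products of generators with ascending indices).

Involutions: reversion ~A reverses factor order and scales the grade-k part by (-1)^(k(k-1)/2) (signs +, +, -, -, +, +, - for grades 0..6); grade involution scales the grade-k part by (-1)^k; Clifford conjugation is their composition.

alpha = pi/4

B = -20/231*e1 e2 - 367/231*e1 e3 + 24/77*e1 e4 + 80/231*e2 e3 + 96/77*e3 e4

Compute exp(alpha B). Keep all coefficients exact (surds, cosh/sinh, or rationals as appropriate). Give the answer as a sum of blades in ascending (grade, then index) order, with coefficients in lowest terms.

B^2 term by term: the squares give (-20/231)^2*(e1 e2)^2 + (-367/231)^2*(e1 e3)^2 + (24/77)^2*(e1 e4)^2 + (80/231)^2*(e2 e3)^2 + (96/77)^2*(e3 e4)^2 = 400/53361*(-1) + 134689/53361*(-1) + 576/5929*(+1) + 6400/53361*(-1) + 9216/5929*(+1) = -1 (each basis 2-blade squares to minus the product of its generators' squares); cross terms between blades sharing an index anticommute and cancel; the commuting (index-disjoint) pairs give grade-4 terms 2*c*c'*(blade product), which cancel blade by blade — e1 e2 e3 e4: -1280/5929 + 1280/5929 = 0 — confirming B is simple. So B^2 = -1.
B^2 = -1 — the series telescopes trigonometrically here: l = 1, alpha*l = pi/4, so exp(alpha B) = cos(pi/4) + (sin(pi/4)/1)*B = sqrt(2)/2 + (sqrt(2)/2)*B.
Answer: sqrt(2)/2 - 10*sqrt(2)/231*e1 e2 - 367*sqrt(2)/462*e1 e3 + 12*sqrt(2)/77*e1 e4 + 40*sqrt(2)/231*e2 e3 + 48*sqrt(2)/77*e3 e4


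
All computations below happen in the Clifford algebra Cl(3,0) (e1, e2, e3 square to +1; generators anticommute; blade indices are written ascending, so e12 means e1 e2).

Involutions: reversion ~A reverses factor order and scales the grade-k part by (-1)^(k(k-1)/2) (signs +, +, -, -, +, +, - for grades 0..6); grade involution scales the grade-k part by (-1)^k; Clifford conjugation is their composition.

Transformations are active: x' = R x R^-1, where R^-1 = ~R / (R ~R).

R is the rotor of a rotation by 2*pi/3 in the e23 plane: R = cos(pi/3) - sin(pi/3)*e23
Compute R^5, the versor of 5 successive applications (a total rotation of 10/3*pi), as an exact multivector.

Half-angle bookkeeping: 5 applications in e23 add up to rotor phase 5*pi/3 = 5*pi/3, so R^5 = cos(5*pi/3) - sin(5*pi/3)*e23.
cos(5*pi/3) = 1/2 and sin(5*pi/3) = -sqrt(3)/2, so R^5 = 1/2 + sqrt(3)/2*e23. The net rotation is 4/3*pi (after discarding 1 full turn, each of which contributes a factor -1 to the rotor); the rotor keeps the half-angle phase exactly.
Answer: 1/2 + sqrt(3)/2*e23


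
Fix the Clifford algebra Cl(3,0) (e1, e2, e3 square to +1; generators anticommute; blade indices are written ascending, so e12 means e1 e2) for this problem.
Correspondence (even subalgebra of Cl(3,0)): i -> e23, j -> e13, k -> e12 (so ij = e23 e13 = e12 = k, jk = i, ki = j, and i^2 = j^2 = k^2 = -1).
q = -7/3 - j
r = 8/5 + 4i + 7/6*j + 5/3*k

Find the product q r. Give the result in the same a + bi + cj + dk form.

In blades: q = -7/3 - e13, r = 8/5 + 5/3*e12 + 7/6*e13 + 4*e23.
Distribute q over r term by term (generator squares from the signature, products reordered to ascending indices): (-7/3)*r = -56/15 - 35/9*e12 - 49/18*e13 - 28/3*e23; (-e13)*r = 7/6 + 4*e12 - 8/5*e13 - 5/3*e23.
Sum: -77/30 + 1/9*e12 - 389/90*e13 - 11*e23; translating back through the correspondence:
Answer: -77/30 - 11i - 389/90*j + 1/9*k


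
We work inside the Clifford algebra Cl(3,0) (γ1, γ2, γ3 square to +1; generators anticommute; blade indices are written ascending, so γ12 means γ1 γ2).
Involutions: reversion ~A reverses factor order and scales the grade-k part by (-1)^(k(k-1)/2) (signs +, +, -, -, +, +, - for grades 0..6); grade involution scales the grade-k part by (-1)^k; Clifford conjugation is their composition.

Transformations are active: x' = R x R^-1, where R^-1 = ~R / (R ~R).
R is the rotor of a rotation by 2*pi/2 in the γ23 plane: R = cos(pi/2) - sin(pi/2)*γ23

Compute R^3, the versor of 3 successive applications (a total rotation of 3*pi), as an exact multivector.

Rotor phase runs at HALF the rotation angle; powers of one rotor simply add phase, so after 3 steps in γ23 the phase is 3*pi/2 = 3*pi/2 and R^3 = cos(3*pi/2) - sin(3*pi/2)*γ23.
cos(3*pi/2) = 0 and sin(3*pi/2) = -1, so R^3 = γ23. The net rotation is 1*pi (after discarding 1 full turn, each of which contributes a factor -1 to the rotor); the rotor keeps the half-angle phase exactly.
Answer: γ23


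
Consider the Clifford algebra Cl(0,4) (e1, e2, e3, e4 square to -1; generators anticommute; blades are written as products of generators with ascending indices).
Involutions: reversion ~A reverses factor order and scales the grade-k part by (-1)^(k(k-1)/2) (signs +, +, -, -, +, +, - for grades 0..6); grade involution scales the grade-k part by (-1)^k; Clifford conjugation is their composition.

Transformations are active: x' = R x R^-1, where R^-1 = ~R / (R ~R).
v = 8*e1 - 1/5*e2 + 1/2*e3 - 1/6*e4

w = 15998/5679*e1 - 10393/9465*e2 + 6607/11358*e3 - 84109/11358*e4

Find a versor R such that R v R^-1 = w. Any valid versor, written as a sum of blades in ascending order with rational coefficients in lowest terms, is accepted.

Reasoning: v^2 = w^2 = -28943/450 since conjugation preserves the quadratic form; R = v + w = 61430/5679*e1 - 12286/9465*e2 + 6143/5679*e3 - 43001/5679*e4 is then valid when invertible, keeping its own part and reversing (v - w)/2.
Answer: 61430/5679*e1 - 12286/9465*e2 + 6143/5679*e3 - 43001/5679*e4


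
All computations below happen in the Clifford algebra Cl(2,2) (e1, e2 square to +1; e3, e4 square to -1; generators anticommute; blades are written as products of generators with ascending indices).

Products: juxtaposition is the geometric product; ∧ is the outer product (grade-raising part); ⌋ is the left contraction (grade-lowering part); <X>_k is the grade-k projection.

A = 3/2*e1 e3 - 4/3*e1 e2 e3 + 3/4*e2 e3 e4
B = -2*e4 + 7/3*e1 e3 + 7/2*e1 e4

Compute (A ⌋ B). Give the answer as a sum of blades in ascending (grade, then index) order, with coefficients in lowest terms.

step 1: 7/2
Answer: 7/2


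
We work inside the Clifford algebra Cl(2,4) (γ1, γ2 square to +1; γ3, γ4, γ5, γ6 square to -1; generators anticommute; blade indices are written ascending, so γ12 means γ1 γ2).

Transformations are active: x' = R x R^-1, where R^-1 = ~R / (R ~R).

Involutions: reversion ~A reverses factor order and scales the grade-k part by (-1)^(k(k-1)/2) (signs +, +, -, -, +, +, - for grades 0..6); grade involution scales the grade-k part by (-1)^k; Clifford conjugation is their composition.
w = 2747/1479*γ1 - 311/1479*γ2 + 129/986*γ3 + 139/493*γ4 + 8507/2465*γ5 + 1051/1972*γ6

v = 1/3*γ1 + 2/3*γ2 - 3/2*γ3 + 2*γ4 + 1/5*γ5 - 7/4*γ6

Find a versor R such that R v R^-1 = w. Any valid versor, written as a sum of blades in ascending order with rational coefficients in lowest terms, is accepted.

Take R = v + w = 1080/493*γ1 + 225/493*γ2 - 675/493*γ3 + 1125/493*γ4 + 1800/493*γ5 - 600/493*γ6. Because q(v) = q(w) = -31669/3600, conjugation by R sends v exactly to w.
Answer: 1080/493*γ1 + 225/493*γ2 - 675/493*γ3 + 1125/493*γ4 + 1800/493*γ5 - 600/493*γ6


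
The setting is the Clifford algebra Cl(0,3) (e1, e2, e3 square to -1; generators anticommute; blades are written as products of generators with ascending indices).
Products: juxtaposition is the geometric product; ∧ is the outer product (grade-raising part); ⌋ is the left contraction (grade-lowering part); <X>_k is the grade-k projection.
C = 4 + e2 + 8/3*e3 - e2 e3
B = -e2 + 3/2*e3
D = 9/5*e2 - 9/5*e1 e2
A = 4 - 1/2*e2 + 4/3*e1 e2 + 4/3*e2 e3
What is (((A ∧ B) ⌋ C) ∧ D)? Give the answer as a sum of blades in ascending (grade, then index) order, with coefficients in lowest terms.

step 1: -4*e2 + 6*e3 - 3/4*e2 e3 + 2*e1 e2 e3
step 2: -51/4 - 6*e2 - 4*e3
step 3: -459/20*e2 + 459/20*e1 e2 + 36/5*e2 e3 + 36/5*e1 e2 e3
Answer: -459/20*e2 + 459/20*e1 e2 + 36/5*e2 e3 + 36/5*e1 e2 e3


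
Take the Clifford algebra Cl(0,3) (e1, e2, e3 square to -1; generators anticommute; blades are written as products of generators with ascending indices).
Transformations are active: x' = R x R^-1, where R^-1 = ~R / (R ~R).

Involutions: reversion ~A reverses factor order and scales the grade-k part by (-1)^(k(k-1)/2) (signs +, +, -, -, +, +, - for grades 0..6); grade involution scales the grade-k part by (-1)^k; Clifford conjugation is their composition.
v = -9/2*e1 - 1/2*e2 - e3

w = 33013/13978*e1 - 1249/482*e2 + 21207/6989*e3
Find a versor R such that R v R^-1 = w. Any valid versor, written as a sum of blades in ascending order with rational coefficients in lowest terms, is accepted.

Why this works: both vectors square to -43/2, so q(v) = q(w) and R = v + w = -14944/6989*e1 - 745/241*e2 + 14218/6989*e3 carries v to w — its own direction survives, the complement (v - w)/2 flips.
Answer: -14944/6989*e1 - 745/241*e2 + 14218/6989*e3


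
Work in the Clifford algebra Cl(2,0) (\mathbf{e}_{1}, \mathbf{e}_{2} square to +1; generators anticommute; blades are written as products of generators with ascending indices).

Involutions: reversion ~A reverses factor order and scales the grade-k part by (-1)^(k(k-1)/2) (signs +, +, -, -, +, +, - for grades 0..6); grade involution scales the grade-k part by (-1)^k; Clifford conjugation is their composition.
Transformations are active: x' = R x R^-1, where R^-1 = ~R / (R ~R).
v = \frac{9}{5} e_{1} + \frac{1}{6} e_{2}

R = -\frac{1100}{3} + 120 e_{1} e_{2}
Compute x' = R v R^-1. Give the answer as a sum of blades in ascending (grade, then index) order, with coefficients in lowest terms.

~R = -\frac{1100}{3} - 120 e_{1} e_{2}, and R ~R = \frac{1339600}{9}, so R^-1 = ~R / (\frac{1339600}{9}).
R v = -640 e_{1} - \frac{2494}{9} e_{2}
Answer: \frac{22659}{16745} e_{1} + \frac{24085}{20094} e_{2}


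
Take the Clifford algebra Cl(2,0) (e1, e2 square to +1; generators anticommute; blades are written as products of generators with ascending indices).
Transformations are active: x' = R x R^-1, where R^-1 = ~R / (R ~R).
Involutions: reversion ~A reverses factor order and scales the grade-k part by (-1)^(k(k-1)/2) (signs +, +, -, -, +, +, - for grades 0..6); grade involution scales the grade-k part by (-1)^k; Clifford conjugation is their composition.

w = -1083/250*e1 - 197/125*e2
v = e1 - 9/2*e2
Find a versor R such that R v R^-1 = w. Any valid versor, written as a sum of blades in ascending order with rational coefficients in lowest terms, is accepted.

Equal squares first: v^2 = w^2 = 85/4. Then v + w = -833/250*e1 - 1519/250*e2 is a versor taking v to w, provided it is invertible.
Answer: -833/250*e1 - 1519/250*e2


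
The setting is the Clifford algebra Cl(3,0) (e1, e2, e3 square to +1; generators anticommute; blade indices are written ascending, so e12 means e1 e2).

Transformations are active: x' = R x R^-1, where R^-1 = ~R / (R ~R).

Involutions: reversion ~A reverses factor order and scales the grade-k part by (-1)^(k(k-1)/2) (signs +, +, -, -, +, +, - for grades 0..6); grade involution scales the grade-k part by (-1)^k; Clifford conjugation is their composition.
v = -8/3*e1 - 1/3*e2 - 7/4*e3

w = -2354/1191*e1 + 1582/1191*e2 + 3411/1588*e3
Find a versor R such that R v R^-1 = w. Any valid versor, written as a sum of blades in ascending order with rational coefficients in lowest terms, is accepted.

R = v + w = -5530/1191*e1 + 395/397*e2 + 158/397*e3 works: the equal norms (1481/144) guarantee its sandwich swaps v into w.
Answer: -5530/1191*e1 + 395/397*e2 + 158/397*e3


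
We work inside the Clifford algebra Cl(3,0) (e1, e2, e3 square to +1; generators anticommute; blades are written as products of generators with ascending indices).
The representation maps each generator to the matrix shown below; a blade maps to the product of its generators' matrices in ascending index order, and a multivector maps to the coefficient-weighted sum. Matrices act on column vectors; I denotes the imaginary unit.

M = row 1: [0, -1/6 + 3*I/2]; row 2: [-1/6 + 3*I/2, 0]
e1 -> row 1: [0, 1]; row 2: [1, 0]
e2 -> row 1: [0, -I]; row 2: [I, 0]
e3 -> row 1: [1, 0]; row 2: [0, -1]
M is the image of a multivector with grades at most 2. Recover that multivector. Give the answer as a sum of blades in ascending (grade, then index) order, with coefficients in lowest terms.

Method: 1, rho(e1), rho(e2), rho(e3) form a trace-orthogonal basis of the 2x2 complex matrices (tr(X Y) = 2 if X = Y, else 0), so M = m0*1 + m1*rho(e1) + m2*rho(e2) + m3*rho(e3) with m0 = tr(M)/2 = 0, m1 = tr(M rho(e1))/2 = -1/6 + 3*I/2, m2 = tr(M rho(e2))/2 = 0, m3 = tr(M rho(e3))/2 = 0.
Multiplying table entries, the bivector images are rho(e1 e2) = I*rho(e3), rho(e1 e3) = -I*rho(e2), rho(e2 e3) = I*rho(e1); with real blade coefficients the real parts of m0..m3 are the coefficients of 1, e1, e2, e3 and the imaginary parts give the bivectors (e2 e3: Im m1, e1 e3: -Im m2, e1 e2: Im m3).
Answer: -1/6*e1 + 3/2*e2 e3


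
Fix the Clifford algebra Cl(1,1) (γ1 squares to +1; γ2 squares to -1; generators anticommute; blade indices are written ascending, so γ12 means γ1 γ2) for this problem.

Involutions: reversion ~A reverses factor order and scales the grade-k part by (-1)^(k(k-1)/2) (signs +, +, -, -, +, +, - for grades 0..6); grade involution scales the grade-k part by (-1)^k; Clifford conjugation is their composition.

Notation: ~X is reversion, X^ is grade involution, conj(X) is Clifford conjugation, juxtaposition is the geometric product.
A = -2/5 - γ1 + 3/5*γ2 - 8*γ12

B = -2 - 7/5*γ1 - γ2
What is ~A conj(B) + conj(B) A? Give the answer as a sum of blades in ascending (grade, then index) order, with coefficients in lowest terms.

first term: -6/5 - 164/25*γ1 - 64/5*γ2 - 446/25*γ12
second term: -6/5 - 164/25*γ1 - 64/5*γ2 + 446/25*γ12
Answer: -12/5 - 328/25*γ1 - 128/5*γ2


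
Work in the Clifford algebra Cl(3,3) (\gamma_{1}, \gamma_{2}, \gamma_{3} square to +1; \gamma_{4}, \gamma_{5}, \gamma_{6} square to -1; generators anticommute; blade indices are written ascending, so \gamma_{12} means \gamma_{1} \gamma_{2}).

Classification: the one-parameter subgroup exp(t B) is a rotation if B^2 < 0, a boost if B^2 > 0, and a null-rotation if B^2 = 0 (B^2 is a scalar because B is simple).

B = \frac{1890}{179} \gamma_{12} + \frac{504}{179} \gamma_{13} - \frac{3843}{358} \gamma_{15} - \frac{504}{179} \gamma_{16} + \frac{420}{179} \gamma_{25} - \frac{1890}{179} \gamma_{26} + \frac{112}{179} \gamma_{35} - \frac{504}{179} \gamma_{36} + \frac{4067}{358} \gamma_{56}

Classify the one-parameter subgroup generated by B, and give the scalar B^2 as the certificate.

B^2 term by term: the squares give (\frac{1890}{179})^2*(\gamma_{12})^2 + (\frac{504}{179})^2*(\gamma_{13})^2 + (-\frac{3843}{358})^2*(\gamma_{15})^2 + (-\frac{504}{179})^2*(\gamma_{16})^2 + (\frac{420}{179})^2*(\gamma_{25})^2 + (-\frac{1890}{179})^2*(\gamma_{26})^2 + (\frac{112}{179})^2*(\gamma_{35})^2 + (-\frac{504}{179})^2*(\gamma_{36})^2 + (\frac{4067}{358})^2*(\gamma_{56})^2 = \frac{3572100}{32041}*(-1) + \frac{254016}{32041}*(-1) + \frac{14768649}{128164}*(+1) + \frac{254016}{32041}*(+1) + \frac{176400}{32041}*(+1) + \frac{3572100}{32041}*(+1) + \frac{12544}{32041}*(+1) + \frac{254016}{32041}*(+1) + \frac{16540489}{128164}*(-1) = 0 (each basis 2-blade squares to minus the product of its generators' squares); cross terms between blades sharing an index anticommute and cancel; the commuting (index-disjoint) pairs give grade-4 terms 2*c*c'*(blade product), which cancel blade by blade — \gamma_{1235}: \frac{423360}{32041} - \frac{423360}{32041} = 0; \gamma_{1236}: -\frac{1905120}{32041} + \frac{1905120}{32041} = 0; \gamma_{1256}: \frac{7686630}{32041} - \frac{7263270}{32041} - \frac{423360}{32041} = 0; \gamma_{1356}: \frac{2049768}{32041} - \frac{1936872}{32041} - \frac{112896}{32041} = 0; \gamma_{2356}: \frac{423360}{32041} - \frac{423360}{32041} = 0 — confirming B is simple. So B^2 = 0.
Answer: null-rotation, certificate B^2 = 0. Certificate logic: 0 is a conjugation-invariant scalar, so its sign fixes rotation versus boost versus null-rotation outright.


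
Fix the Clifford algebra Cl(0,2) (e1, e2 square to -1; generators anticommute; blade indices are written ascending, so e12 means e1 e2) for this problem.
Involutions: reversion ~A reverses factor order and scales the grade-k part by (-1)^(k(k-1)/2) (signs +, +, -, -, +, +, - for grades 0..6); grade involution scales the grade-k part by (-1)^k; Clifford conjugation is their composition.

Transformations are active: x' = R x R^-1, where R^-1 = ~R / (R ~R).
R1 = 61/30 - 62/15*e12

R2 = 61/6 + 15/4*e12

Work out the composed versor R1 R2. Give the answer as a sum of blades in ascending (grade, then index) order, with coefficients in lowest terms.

Distribute over the terms of R1 (each basis-blade product reordered to ascending indices, repeated generators contracted through their squares):
(61/30) R2 = 3721/180 + 61/8*e12
(-62/15*e12) R2 = 31/2 - 1891/45*e12
Summing the partial products and collecting blades:
Answer: 6511/180 - 12383/360*e12


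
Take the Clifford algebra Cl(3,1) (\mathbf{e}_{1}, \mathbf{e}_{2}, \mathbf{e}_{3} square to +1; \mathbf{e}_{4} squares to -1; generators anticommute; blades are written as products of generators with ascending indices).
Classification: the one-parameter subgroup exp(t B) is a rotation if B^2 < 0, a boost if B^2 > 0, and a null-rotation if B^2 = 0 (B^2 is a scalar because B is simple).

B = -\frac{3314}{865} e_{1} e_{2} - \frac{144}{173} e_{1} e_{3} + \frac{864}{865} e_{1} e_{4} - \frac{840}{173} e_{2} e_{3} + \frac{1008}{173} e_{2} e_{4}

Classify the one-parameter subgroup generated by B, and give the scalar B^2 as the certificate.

B^2 term by term: the squares give (-\frac{3314}{865})^2*(e_{1} e_{2})^2 + (-\frac{144}{173})^2*(e_{1} e_{3})^2 + (\frac{864}{865})^2*(e_{1} e_{4})^2 + (-\frac{840}{173})^2*(e_{2} e_{3})^2 + (\frac{1008}{173})^2*(e_{2} e_{4})^2 = \frac{10982596}{748225}*(-1) + \frac{20736}{29929}*(-1) + \frac{746496}{748225}*(+1) + \frac{705600}{29929}*(-1) + \frac{1016064}{29929}*(+1) = -4 (each basis 2-blade squares to minus the product of its generators' squares); cross terms between blades sharing an index anticommute and cancel; the commuting (index-disjoint) pairs give grade-4 terms 2*c*c'*(blade product), which cancel blade by blade — e_{1} e_{2} e_{3} e_{4}: \frac{290304}{29929} - \frac{290304}{29929} = 0 — confirming B is simple. So B^2 = -4.
Answer: rotation, certificate B^2 = -4. Because -4 is invariant under every versor sandwich, the classification follows from its sign alone.


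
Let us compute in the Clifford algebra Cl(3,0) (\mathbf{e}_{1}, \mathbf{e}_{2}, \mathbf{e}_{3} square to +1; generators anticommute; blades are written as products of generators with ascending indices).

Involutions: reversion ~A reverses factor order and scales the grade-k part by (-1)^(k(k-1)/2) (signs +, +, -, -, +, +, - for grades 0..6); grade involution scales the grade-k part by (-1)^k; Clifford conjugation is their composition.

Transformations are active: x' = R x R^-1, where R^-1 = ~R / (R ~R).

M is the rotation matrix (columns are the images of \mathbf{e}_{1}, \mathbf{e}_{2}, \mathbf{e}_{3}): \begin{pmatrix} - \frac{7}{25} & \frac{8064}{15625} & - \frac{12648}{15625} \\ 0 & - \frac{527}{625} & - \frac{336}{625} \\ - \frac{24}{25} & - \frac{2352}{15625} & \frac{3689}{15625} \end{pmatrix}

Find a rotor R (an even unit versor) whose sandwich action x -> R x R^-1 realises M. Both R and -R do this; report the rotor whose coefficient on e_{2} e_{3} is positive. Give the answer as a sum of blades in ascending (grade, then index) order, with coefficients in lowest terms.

Method: write R = a + b12*e_{1} e_{2} + b13*e_{1} e_{3} + b23*e_{2} e_{3} with a^2 + b12^2 + b13^2 + b23^2 = 1 (so R^-1 = ~R). Expanding the columns R e_j ~R gives tr M = 4a^2 - 1 and, from the antisymmetric part, M21 - M12 = -4a*b12, M13 - M31 = 4a*b13, M32 - M23 = -4a*b23.
Here tr M = -\frac{13861}{15625}, so a^2 = (1 + tr M)/4 = \frac{441}{15625} and a = ±\frac{21}{125}. Taking a = \frac{21}{125}: M21 - M12 = -\frac{8064}{15625}, M13 - M31 = \frac{2352}{15625}, M32 - M23 = \frac{6048}{15625}, giving b12 = \frac{96}{125}, b13 = \frac{28}{125}, b23 = -\frac{72}{125}, i.e. R = \frac{21}{125} + \frac{96}{125} e_{1} e_{2} + \frac{28}{125} e_{1} e_{3} - \frac{72}{125} e_{2} e_{3}.
Its e_{2} e_{3} coefficient is negative, so report the other preimage -R.
Answer: -\frac{21}{125} - \frac{96}{125} e_{1} e_{2} - \frac{28}{125} e_{1} e_{3} + \frac{72}{125} e_{2} e_{3}. Uniqueness: Spin(3) -> SO(3) maps R and -R to the same rotation of trace -\frac{13861}{15625}; fixing the sign of the e_{2} e_{3} coefficient removes the ambiguity.


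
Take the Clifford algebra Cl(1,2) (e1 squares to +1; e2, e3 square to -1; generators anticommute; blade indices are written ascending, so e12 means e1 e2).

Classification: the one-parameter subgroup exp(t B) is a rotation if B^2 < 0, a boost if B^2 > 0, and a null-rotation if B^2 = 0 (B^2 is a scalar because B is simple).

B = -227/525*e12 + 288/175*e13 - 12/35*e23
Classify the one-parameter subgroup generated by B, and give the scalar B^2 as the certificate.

B^2 term by term: the squares give (-227/525)^2*(e12)^2 + (288/175)^2*(e13)^2 + (-12/35)^2*(e23)^2 = 51529/275625*(+1) + 82944/30625*(+1) + 144/1225*(-1) = 25/9 (each basis 2-blade squares to minus the product of its generators' squares); cross terms between blades sharing an index anticommute and cancel. So B^2 = 25/9.
Answer: boost, certificate B^2 = 25/9. No conjugation can change B^2 = 25/9; the sign gives the class.


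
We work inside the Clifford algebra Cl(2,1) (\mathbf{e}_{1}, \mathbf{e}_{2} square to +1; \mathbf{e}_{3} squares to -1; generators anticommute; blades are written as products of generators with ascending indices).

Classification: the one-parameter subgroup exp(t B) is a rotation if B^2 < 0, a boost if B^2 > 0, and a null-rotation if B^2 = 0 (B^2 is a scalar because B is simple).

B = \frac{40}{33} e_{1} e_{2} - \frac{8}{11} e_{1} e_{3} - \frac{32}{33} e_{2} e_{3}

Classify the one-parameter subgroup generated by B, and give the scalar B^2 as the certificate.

B^2 term by term: the squares give (\frac{40}{33})^2*(e_{1} e_{2})^2 + (-\frac{8}{11})^2*(e_{1} e_{3})^2 + (-\frac{32}{33})^2*(e_{2} e_{3})^2 = \frac{1600}{1089}*(-1) + \frac{64}{121}*(+1) + \frac{1024}{1089}*(+1) = 0 (each basis 2-blade squares to minus the product of its generators' squares); cross terms between blades sharing an index anticommute and cancel. So B^2 = 0.
Answer: null-rotation, certificate B^2 = 0. The class reads off the invariant scalar 0 directly.


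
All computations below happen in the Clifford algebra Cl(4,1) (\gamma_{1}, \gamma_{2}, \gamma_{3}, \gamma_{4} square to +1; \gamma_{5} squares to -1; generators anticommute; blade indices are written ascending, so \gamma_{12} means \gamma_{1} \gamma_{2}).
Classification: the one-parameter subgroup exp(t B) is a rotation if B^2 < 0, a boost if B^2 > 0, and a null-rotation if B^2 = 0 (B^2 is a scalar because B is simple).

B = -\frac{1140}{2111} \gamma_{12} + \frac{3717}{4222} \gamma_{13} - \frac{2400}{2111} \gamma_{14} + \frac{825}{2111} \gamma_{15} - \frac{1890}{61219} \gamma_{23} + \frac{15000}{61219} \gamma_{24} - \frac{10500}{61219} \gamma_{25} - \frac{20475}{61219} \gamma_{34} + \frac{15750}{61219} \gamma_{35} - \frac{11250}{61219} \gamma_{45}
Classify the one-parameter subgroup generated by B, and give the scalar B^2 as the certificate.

B^2 term by term: the squares give (-\frac{1140}{2111})^2*(\gamma_{12})^2 + (\frac{3717}{4222})^2*(\gamma_{13})^2 + (-\frac{2400}{2111})^2*(\gamma_{14})^2 + (\frac{825}{2111})^2*(\gamma_{15})^2 + (-\frac{1890}{61219})^2*(\gamma_{23})^2 + (\frac{15000}{61219})^2*(\gamma_{24})^2 + (-\frac{10500}{61219})^2*(\gamma_{25})^2 + (-\frac{20475}{61219})^2*(\gamma_{34})^2 + (\frac{15750}{61219})^2*(\gamma_{35})^2 + (-\frac{11250}{61219})^2*(\gamma_{45})^2 = \frac{1299600}{4456321}*(-1) + \frac{13816089}{17825284}*(-1) + \frac{5760000}{4456321}*(-1) + \frac{680625}{4456321}*(+1) + \frac{3572100}{3747765961}*(-1) + \frac{225000000}{3747765961}*(-1) + \frac{110250000}{3747765961}*(+1) + \frac{419225625}{3747765961}*(-1) + \frac{248062500}{3747765961}*(+1) + \frac{126562500}{3747765961}*(+1) = -\frac{9}{4} (each basis 2-blade squares to minus the product of its generators' squares); cross terms between blades sharing an index anticommute and cancel; the commuting (index-disjoint) pairs give grade-4 terms 2*c*c'*(blade product), which cancel blade by blade — \gamma_{1234}: \frac{46683000}{129233309} - \frac{55755000}{129233309} + \frac{9072000}{129233309} = 0; \gamma_{1235}: -\frac{35910000}{129233309} + \frac{39028500}{129233309} - \frac{3118500}{129233309} = 0; \gamma_{1245}: \frac{25650000}{129233309} - \frac{50400000}{129233309} + \frac{24750000}{129233309} = 0; \gamma_{1345}: -\frac{41816250}{129233309} + \frac{75600000}{129233309} - \frac{33783750}{129233309} = 0; \gamma_{2345}: \frac{42525000}{3747765961} - \frac{472500000}{3747765961} + \frac{429975000}{3747765961} = 0 — confirming B is simple. So B^2 = -\frac{9}{4}.
Answer: rotation, certificate B^2 = -\frac{9}{4}. Because -\frac{9}{4} is invariant under every versor sandwich, the classification follows from its sign alone.


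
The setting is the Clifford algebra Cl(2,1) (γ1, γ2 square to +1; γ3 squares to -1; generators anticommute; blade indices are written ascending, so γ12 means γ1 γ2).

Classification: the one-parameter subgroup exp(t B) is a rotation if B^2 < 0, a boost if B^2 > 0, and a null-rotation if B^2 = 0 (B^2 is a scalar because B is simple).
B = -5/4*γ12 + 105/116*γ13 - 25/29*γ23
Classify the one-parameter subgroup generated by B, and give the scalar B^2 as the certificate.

B^2 term by term: the squares give (-5/4)^2*(γ12)^2 + (105/116)^2*(γ13)^2 + (-25/29)^2*(γ23)^2 = 25/16*(-1) + 11025/13456*(+1) + 625/841*(+1) = 0 (each basis 2-blade squares to minus the product of its generators' squares); cross terms between blades sharing an index anticommute and cancel. So B^2 = 0.
Answer: null-rotation, certificate B^2 = 0. Why this suffices: the scalar 0 survives any versor conjugation, so its sign alone determines the class however B is presented.
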